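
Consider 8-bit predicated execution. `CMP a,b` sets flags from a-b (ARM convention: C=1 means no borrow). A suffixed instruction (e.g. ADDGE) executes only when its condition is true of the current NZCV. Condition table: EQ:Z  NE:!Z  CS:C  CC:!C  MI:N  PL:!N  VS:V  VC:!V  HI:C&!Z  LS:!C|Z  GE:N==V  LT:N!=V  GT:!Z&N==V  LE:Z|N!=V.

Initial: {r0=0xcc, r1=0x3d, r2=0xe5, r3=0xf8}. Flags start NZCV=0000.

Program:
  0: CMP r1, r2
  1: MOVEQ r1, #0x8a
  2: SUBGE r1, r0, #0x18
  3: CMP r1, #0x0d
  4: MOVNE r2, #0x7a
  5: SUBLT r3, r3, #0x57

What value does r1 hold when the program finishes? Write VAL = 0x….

[0] flags=0000 → (cmp)
[1] flags=0000 EQ?F → skip
[2] flags=0000 GE?T → r1=0xb4
[3] flags=1010 → (cmp)
[4] flags=1010 NE?T → r2=0x7a
[5] flags=1010 LT?T → r3=0xa1

VAL = 0xb4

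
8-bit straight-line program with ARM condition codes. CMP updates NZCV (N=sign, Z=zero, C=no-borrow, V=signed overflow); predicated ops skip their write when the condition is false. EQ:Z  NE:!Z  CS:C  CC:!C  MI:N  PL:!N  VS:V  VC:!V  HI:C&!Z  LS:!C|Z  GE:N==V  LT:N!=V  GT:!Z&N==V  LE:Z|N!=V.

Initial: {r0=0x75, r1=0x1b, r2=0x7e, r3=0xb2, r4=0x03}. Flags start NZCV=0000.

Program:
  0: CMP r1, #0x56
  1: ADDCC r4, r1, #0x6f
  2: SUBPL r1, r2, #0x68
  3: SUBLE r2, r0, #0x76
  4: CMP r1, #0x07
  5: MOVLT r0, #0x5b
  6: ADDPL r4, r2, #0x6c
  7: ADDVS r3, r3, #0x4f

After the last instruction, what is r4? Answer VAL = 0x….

VAL = 0x6b

0: ✓ CMP  NZCV=1000
1: ✓ ADDCC  r4←0x8a
2: · SUBPL
3: ✓ SUBLE  r2←0xff
4: ✓ CMP  NZCV=0010
5: · MOVLT
6: ✓ ADDPL  r4←0x6b
7: · ADDVS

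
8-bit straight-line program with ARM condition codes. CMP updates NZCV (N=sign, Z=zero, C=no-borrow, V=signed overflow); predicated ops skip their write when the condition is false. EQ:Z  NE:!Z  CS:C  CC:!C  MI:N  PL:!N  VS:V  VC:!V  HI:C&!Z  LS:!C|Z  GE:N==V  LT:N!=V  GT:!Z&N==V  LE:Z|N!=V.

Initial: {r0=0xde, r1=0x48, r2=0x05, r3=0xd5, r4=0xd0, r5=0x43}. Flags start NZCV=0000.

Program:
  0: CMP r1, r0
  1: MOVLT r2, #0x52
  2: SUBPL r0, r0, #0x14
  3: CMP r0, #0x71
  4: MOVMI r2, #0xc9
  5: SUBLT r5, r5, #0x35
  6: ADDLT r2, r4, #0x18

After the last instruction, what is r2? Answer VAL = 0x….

0: ✓ CMP  NZCV=0000
1: · MOVLT
2: ✓ SUBPL  r0←0xca
3: ✓ CMP  NZCV=0011
4: · MOVMI
5: ✓ SUBLT  r5←0x0e
6: ✓ ADDLT  r2←0xe8

VAL = 0xe8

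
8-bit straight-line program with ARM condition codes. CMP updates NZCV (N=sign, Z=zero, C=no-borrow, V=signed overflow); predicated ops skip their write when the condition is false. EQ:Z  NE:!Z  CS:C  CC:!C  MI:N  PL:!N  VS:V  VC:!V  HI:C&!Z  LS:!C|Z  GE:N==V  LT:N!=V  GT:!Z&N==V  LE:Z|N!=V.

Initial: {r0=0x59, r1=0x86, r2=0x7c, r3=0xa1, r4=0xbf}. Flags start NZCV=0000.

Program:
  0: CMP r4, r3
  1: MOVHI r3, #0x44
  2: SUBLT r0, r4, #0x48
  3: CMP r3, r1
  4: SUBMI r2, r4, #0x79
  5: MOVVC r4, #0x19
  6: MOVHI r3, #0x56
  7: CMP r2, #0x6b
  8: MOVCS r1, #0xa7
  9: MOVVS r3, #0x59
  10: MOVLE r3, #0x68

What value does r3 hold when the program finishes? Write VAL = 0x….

VAL = 0x68

[0] flags=0010 → (cmp)
[1] flags=0010 HI?T → r3=0x44
[2] flags=0010 LT?F → skip
[3] flags=1001 → (cmp)
[4] flags=1001 MI?T → r2=0x46
[5] flags=1001 VC?F → skip
[6] flags=1001 HI?F → skip
[7] flags=1000 → (cmp)
[8] flags=1000 CS?F → skip
[9] flags=1000 VS?F → skip
[10] flags=1000 LE?T → r3=0x68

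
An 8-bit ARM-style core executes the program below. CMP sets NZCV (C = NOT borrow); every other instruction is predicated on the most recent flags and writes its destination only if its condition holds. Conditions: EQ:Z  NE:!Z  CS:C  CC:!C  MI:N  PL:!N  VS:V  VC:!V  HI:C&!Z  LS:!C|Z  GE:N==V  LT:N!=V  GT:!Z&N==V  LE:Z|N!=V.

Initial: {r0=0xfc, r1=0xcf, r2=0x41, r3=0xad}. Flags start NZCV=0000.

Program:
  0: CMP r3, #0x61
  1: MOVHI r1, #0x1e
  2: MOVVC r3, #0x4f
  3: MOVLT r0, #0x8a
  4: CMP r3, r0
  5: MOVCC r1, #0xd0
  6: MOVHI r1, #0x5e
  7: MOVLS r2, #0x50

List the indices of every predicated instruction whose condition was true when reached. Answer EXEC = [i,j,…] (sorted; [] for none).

0: ✓ CMP  NZCV=0011
1: ✓ MOVHI  r1←0x1e
2: · MOVVC
3: ✓ MOVLT  r0←0x8a
4: ✓ CMP  NZCV=0010
5: · MOVCC
6: ✓ MOVHI  r1←0x5e
7: · MOVLS

EXEC = [1,3,6]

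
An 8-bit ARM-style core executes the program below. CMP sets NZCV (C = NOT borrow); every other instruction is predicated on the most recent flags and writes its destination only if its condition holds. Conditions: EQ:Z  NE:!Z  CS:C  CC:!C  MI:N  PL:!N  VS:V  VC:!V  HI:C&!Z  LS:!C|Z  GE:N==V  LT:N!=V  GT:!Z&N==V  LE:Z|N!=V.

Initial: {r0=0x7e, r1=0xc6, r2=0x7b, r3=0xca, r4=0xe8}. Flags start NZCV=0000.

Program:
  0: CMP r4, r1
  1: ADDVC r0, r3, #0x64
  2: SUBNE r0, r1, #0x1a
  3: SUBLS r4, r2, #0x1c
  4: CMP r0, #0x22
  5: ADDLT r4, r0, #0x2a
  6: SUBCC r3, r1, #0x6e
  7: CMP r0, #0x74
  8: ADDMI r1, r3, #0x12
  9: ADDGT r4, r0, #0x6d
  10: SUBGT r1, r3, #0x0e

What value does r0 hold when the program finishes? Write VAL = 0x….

0: ✓ CMP  NZCV=0010
1: ✓ ADDVC  r0←0x2e
2: ✓ SUBNE  r0←0xac
3: · SUBLS
4: ✓ CMP  NZCV=1010
5: ✓ ADDLT  r4←0xd6
6: · SUBCC
7: ✓ CMP  NZCV=0011
8: · ADDMI
9: · ADDGT
10: · SUBGT

VAL = 0xac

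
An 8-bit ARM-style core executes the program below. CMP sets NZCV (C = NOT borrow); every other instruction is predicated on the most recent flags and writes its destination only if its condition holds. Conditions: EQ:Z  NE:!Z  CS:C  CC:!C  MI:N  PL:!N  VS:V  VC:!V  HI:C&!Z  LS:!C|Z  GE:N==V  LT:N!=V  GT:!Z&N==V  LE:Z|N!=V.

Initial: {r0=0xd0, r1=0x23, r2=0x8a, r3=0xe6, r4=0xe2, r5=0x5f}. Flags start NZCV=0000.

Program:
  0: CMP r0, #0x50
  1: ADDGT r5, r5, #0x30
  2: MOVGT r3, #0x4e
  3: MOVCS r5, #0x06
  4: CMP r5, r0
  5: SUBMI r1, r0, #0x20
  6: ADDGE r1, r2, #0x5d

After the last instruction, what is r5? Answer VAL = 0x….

0: ✓ CMP  NZCV=1010
1: · ADDGT
2: · MOVGT
3: ✓ MOVCS  r5←0x06
4: ✓ CMP  NZCV=0000
5: · SUBMI
6: ✓ ADDGE  r1←0xe7

VAL = 0x06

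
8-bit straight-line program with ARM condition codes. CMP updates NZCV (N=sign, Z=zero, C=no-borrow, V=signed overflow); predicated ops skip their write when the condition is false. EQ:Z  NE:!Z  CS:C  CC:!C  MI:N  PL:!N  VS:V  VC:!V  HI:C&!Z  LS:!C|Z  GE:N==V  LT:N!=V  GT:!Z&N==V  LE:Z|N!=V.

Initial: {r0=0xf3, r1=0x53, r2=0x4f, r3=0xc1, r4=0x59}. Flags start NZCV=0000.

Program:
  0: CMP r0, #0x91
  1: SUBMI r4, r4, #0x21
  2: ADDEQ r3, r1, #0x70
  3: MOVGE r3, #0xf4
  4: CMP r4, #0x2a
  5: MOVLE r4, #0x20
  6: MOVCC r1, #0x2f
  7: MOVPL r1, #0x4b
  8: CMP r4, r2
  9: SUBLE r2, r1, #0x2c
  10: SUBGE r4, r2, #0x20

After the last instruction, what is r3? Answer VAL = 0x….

[0] flags=0010 → (cmp)
[1] flags=0010 MI?F → skip
[2] flags=0010 EQ?F → skip
[3] flags=0010 GE?T → r3=0xf4
[4] flags=0010 → (cmp)
[5] flags=0010 LE?F → skip
[6] flags=0010 CC?F → skip
[7] flags=0010 PL?T → r1=0x4b
[8] flags=0010 → (cmp)
[9] flags=0010 LE?F → skip
[10] flags=0010 GE?T → r4=0x2f

VAL = 0xf4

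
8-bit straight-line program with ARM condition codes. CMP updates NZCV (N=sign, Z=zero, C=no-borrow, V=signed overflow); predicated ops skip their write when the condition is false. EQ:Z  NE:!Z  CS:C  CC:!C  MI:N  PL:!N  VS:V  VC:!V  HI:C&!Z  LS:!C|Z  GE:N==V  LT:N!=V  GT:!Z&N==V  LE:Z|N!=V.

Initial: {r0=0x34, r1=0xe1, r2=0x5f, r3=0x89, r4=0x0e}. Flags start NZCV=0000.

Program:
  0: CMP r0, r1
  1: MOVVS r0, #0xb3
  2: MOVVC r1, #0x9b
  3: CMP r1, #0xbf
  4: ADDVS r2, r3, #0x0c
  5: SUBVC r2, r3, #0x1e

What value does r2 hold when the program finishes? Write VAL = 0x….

VAL = 0x6b

[0] flags=0000 → (cmp)
[1] flags=0000 VS?F → skip
[2] flags=0000 VC?T → r1=0x9b
[3] flags=1000 → (cmp)
[4] flags=1000 VS?F → skip
[5] flags=1000 VC?T → r2=0x6b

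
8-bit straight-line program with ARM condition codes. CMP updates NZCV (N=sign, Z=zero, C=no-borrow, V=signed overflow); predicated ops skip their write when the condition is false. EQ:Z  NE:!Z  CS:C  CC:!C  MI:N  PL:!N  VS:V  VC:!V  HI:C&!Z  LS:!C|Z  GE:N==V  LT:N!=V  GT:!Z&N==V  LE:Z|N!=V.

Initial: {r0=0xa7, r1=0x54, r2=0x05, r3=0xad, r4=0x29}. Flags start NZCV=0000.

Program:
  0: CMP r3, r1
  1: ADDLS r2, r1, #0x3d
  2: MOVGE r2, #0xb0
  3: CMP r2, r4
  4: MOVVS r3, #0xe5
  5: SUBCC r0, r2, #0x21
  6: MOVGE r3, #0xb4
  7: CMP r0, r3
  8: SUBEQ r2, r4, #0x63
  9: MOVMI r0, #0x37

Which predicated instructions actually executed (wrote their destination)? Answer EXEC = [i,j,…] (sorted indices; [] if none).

EXEC = [5]

[0] flags=0011 → (cmp)
[1] flags=0011 LS?F → skip
[2] flags=0011 GE?F → skip
[3] flags=1000 → (cmp)
[4] flags=1000 VS?F → skip
[5] flags=1000 CC?T → r0=0xe4
[6] flags=1000 GE?F → skip
[7] flags=0010 → (cmp)
[8] flags=0010 EQ?F → skip
[9] flags=0010 MI?F → skip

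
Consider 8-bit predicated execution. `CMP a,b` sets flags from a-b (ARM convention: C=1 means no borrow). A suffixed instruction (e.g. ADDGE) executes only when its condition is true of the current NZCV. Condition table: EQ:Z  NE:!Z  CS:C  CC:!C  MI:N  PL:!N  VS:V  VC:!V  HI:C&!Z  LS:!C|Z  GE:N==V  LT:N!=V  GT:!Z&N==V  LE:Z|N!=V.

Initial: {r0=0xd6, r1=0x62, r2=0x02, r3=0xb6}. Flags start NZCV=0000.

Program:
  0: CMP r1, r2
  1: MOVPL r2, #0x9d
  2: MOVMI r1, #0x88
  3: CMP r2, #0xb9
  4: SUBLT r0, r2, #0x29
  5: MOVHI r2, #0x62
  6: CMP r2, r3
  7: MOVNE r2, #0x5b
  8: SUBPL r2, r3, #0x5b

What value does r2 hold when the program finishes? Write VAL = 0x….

0: ✓ CMP  NZCV=0010
1: ✓ MOVPL  r2←0x9d
2: · MOVMI
3: ✓ CMP  NZCV=1000
4: ✓ SUBLT  r0←0x74
5: · MOVHI
6: ✓ CMP  NZCV=1000
7: ✓ MOVNE  r2←0x5b
8: · SUBPL

VAL = 0x5b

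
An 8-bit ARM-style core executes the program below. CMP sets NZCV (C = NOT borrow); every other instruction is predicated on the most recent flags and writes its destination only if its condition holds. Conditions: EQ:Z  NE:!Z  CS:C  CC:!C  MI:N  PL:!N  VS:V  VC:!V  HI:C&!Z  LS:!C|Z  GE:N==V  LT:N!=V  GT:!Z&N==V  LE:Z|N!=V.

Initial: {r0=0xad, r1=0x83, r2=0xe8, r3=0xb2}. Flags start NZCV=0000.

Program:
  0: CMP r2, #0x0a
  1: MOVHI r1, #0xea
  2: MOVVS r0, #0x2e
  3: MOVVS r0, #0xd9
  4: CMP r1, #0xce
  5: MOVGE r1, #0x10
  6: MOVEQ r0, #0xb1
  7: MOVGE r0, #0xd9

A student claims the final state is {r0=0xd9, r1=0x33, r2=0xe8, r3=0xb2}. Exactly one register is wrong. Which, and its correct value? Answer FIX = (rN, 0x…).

FIX = (r1, 0x10)

0: ✓ CMP  NZCV=1010
1: ✓ MOVHI  r1←0xea
2: · MOVVS
3: · MOVVS
4: ✓ CMP  NZCV=0010
5: ✓ MOVGE  r1←0x10
6: · MOVEQ
7: ✓ MOVGE  r0←0xd9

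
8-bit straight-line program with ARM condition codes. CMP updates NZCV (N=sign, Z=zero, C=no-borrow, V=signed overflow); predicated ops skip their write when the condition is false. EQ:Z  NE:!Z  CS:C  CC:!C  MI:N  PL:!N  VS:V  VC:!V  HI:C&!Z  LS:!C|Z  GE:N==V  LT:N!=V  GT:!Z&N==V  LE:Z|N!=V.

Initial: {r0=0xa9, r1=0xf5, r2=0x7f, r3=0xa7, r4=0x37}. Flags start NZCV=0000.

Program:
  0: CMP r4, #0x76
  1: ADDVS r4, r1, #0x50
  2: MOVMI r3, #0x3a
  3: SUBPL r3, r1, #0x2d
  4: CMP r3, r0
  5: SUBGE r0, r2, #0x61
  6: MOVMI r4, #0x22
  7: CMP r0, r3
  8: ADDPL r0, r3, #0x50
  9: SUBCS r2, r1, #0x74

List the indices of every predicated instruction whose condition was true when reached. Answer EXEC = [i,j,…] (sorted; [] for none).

EXEC = [2,5,6]

0: ✓ CMP  NZCV=1000
1: · ADDVS
2: ✓ MOVMI  r3←0x3a
3: · SUBPL
4: ✓ CMP  NZCV=1001
5: ✓ SUBGE  r0←0x1e
6: ✓ MOVMI  r4←0x22
7: ✓ CMP  NZCV=1000
8: · ADDPL
9: · SUBCS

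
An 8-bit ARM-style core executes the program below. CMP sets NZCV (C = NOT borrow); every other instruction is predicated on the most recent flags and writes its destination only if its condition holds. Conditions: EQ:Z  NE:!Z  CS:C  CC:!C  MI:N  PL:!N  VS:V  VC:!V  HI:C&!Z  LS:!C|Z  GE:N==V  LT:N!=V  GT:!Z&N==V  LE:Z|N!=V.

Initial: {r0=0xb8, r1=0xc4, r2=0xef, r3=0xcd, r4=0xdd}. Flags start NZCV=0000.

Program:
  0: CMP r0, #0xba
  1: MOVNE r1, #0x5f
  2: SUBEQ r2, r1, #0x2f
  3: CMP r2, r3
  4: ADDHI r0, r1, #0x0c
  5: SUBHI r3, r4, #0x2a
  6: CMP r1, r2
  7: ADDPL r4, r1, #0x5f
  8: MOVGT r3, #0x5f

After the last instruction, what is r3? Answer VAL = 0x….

VAL = 0x5f

[0] flags=1000 → (cmp)
[1] flags=1000 NE?T → r1=0x5f
[2] flags=1000 EQ?F → skip
[3] flags=0010 → (cmp)
[4] flags=0010 HI?T → r0=0x6b
[5] flags=0010 HI?T → r3=0xb3
[6] flags=0000 → (cmp)
[7] flags=0000 PL?T → r4=0xbe
[8] flags=0000 GT?T → r3=0x5f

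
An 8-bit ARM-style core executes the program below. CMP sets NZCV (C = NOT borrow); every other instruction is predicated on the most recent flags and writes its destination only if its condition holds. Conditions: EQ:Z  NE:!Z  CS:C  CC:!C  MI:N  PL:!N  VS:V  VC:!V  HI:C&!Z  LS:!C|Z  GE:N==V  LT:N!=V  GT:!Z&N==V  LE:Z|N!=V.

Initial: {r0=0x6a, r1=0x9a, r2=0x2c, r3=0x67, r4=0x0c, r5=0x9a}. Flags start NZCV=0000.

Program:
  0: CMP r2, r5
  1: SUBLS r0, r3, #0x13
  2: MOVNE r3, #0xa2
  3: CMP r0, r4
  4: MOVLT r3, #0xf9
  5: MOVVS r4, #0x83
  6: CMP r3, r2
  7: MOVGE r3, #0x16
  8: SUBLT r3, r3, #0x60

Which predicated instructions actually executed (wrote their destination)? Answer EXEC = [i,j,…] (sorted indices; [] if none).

EXEC = [1,2,8]

[0] flags=1001 → (cmp)
[1] flags=1001 LS?T → r0=0x54
[2] flags=1001 NE?T → r3=0xa2
[3] flags=0010 → (cmp)
[4] flags=0010 LT?F → skip
[5] flags=0010 VS?F → skip
[6] flags=0011 → (cmp)
[7] flags=0011 GE?F → skip
[8] flags=0011 LT?T → r3=0x42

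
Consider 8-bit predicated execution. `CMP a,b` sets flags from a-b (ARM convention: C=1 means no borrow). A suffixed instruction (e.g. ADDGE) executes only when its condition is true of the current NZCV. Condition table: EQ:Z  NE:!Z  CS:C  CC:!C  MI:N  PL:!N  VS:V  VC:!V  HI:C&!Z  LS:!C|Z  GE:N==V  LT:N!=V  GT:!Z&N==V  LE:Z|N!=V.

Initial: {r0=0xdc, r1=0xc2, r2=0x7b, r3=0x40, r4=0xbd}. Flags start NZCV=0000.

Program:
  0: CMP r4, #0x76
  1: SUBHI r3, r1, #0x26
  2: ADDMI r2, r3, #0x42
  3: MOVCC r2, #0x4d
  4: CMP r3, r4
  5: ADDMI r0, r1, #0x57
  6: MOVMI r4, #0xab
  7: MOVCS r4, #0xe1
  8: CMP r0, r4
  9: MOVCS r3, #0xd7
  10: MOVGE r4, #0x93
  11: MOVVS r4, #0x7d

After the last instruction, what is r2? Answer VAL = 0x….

0: ✓ CMP  NZCV=0011
1: ✓ SUBHI  r3←0x9c
2: · ADDMI
3: · MOVCC
4: ✓ CMP  NZCV=1000
5: ✓ ADDMI  r0←0x19
6: ✓ MOVMI  r4←0xab
7: · MOVCS
8: ✓ CMP  NZCV=0000
9: · MOVCS
10: ✓ MOVGE  r4←0x93
11: · MOVVS

VAL = 0x7b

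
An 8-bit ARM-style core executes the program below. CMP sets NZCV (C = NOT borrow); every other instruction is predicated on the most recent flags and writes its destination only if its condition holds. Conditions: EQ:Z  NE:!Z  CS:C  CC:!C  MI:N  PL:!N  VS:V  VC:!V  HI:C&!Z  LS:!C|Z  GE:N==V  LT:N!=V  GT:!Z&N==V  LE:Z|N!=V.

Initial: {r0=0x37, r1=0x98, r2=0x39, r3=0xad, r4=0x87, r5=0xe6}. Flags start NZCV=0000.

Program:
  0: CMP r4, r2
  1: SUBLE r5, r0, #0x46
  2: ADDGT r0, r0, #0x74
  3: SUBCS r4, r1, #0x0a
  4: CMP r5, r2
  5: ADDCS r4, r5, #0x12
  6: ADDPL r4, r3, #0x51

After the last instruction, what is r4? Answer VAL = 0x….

0: ✓ CMP  NZCV=0011
1: ✓ SUBLE  r5←0xf1
2: · ADDGT
3: ✓ SUBCS  r4←0x8e
4: ✓ CMP  NZCV=1010
5: ✓ ADDCS  r4←0x03
6: · ADDPL

VAL = 0x03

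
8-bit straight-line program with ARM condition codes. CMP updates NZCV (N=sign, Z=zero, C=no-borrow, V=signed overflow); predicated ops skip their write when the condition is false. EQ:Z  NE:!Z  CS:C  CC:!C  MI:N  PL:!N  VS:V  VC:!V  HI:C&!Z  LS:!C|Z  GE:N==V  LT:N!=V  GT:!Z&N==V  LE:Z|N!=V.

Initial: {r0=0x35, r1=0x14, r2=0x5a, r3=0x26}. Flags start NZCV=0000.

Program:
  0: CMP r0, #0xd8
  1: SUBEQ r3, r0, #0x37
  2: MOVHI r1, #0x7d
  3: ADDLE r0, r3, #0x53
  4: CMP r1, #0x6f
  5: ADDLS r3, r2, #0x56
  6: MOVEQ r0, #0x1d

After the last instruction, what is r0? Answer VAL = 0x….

[0] flags=0000 → (cmp)
[1] flags=0000 EQ?F → skip
[2] flags=0000 HI?F → skip
[3] flags=0000 LE?F → skip
[4] flags=1000 → (cmp)
[5] flags=1000 LS?T → r3=0xb0
[6] flags=1000 EQ?F → skip

VAL = 0x35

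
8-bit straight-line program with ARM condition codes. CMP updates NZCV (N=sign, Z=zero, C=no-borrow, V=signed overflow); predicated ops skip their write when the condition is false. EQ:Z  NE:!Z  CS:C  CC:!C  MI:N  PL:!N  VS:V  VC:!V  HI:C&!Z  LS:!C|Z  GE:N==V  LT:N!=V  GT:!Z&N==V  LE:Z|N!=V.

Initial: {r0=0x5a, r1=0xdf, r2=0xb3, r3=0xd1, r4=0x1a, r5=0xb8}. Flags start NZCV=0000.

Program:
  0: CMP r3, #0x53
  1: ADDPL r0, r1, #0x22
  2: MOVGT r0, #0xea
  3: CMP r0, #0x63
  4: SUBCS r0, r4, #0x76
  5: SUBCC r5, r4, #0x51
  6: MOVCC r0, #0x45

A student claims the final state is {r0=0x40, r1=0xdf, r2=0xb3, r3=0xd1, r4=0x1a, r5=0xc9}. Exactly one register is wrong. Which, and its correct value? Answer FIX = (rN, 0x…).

0: ✓ CMP  NZCV=0011
1: ✓ ADDPL  r0←0x01
2: · MOVGT
3: ✓ CMP  NZCV=1000
4: · SUBCS
5: ✓ SUBCC  r5←0xc9
6: ✓ MOVCC  r0←0x45

FIX = (r0, 0x45)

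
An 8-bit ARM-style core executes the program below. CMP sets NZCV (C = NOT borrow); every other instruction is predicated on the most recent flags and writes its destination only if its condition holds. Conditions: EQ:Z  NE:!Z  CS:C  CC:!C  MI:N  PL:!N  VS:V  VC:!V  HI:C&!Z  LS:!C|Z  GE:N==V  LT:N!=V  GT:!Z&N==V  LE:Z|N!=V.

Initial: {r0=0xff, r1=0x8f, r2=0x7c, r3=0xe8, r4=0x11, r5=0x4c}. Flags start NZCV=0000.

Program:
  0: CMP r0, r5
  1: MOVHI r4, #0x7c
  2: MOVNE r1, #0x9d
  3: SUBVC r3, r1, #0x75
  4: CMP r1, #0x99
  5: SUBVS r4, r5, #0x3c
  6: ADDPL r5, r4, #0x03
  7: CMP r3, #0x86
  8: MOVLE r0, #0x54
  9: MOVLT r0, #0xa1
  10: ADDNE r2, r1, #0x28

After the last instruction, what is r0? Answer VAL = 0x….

VAL = 0xff

[0] flags=1010 → (cmp)
[1] flags=1010 HI?T → r4=0x7c
[2] flags=1010 NE?T → r1=0x9d
[3] flags=1010 VC?T → r3=0x28
[4] flags=0010 → (cmp)
[5] flags=0010 VS?F → skip
[6] flags=0010 PL?T → r5=0x7f
[7] flags=1001 → (cmp)
[8] flags=1001 LE?F → skip
[9] flags=1001 LT?F → skip
[10] flags=1001 NE?T → r2=0xc5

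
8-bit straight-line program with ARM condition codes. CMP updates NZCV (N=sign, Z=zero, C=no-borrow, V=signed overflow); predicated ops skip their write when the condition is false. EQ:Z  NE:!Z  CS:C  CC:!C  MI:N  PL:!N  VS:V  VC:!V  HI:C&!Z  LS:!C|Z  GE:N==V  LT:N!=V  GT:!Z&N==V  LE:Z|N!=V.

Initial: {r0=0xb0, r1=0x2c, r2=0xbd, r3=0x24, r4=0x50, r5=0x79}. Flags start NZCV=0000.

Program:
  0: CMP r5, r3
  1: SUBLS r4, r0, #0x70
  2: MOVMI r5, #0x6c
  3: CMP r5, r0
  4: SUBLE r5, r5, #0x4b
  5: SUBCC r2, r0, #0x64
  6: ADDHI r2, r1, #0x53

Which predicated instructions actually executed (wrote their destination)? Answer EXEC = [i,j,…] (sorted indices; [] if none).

0: ✓ CMP  NZCV=0010
1: · SUBLS
2: · MOVMI
3: ✓ CMP  NZCV=1001
4: · SUBLE
5: ✓ SUBCC  r2←0x4c
6: · ADDHI

EXEC = [5]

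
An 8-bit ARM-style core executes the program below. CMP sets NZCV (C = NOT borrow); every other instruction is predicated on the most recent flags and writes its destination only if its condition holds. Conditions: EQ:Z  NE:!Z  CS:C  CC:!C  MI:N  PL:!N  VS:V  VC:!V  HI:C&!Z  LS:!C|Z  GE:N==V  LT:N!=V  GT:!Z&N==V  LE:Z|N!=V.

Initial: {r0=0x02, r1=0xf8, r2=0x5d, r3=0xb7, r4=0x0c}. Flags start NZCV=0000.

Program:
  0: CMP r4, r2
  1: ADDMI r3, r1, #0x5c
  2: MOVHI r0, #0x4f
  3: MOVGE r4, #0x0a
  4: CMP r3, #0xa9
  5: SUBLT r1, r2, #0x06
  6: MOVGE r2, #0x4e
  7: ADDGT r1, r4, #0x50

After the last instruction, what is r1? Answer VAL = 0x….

VAL = 0x5c

[0] flags=1000 → (cmp)
[1] flags=1000 MI?T → r3=0x54
[2] flags=1000 HI?F → skip
[3] flags=1000 GE?F → skip
[4] flags=1001 → (cmp)
[5] flags=1001 LT?F → skip
[6] flags=1001 GE?T → r2=0x4e
[7] flags=1001 GT?T → r1=0x5c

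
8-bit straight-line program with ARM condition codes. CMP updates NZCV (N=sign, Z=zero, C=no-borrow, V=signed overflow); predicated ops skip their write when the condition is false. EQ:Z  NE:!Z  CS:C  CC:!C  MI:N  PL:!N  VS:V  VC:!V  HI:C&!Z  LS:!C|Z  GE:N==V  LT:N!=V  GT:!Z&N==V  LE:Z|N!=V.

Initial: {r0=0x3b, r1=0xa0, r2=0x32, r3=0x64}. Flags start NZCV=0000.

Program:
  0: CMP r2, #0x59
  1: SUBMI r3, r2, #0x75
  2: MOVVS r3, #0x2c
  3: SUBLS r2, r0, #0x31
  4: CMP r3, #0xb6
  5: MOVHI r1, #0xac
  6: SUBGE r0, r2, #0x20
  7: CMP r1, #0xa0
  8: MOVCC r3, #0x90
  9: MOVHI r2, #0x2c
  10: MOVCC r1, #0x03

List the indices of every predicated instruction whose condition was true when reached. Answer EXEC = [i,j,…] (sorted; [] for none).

EXEC = [1,3,5,6,9]

0: ✓ CMP  NZCV=1000
1: ✓ SUBMI  r3←0xbd
2: · MOVVS
3: ✓ SUBLS  r2←0x0a
4: ✓ CMP  NZCV=0010
5: ✓ MOVHI  r1←0xac
6: ✓ SUBGE  r0←0xea
7: ✓ CMP  NZCV=0010
8: · MOVCC
9: ✓ MOVHI  r2←0x2c
10: · MOVCC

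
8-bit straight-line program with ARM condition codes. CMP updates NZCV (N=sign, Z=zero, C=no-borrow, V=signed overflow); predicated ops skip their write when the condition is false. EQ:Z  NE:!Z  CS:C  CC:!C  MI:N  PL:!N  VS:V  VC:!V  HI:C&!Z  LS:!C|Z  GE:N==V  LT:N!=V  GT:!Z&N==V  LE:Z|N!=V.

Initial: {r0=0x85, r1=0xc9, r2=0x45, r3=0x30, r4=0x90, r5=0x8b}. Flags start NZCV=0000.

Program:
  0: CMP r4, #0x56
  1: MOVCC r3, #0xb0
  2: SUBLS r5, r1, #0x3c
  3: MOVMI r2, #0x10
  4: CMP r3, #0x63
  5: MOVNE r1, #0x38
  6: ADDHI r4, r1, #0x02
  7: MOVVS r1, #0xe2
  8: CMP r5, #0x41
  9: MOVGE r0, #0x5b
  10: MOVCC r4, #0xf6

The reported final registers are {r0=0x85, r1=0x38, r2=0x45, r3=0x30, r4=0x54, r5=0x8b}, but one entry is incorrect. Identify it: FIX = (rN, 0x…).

FIX = (r4, 0x90)

[0] flags=0011 → (cmp)
[1] flags=0011 CC?F → skip
[2] flags=0011 LS?F → skip
[3] flags=0011 MI?F → skip
[4] flags=1000 → (cmp)
[5] flags=1000 NE?T → r1=0x38
[6] flags=1000 HI?F → skip
[7] flags=1000 VS?F → skip
[8] flags=0011 → (cmp)
[9] flags=0011 GE?F → skip
[10] flags=0011 CC?F → skip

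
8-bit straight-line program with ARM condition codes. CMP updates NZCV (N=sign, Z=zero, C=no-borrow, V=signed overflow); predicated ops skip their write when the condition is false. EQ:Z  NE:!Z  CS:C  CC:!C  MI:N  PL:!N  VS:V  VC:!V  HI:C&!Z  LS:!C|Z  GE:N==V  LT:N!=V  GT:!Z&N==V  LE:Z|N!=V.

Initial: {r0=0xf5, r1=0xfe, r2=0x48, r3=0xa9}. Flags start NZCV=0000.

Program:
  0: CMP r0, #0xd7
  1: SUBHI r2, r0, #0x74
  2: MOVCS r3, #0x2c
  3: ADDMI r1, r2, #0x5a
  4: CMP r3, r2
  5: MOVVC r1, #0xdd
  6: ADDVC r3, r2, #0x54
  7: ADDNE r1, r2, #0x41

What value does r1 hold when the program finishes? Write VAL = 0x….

0: ✓ CMP  NZCV=0010
1: ✓ SUBHI  r2←0x81
2: ✓ MOVCS  r3←0x2c
3: · ADDMI
4: ✓ CMP  NZCV=1001
5: · MOVVC
6: · ADDVC
7: ✓ ADDNE  r1←0xc2

VAL = 0xc2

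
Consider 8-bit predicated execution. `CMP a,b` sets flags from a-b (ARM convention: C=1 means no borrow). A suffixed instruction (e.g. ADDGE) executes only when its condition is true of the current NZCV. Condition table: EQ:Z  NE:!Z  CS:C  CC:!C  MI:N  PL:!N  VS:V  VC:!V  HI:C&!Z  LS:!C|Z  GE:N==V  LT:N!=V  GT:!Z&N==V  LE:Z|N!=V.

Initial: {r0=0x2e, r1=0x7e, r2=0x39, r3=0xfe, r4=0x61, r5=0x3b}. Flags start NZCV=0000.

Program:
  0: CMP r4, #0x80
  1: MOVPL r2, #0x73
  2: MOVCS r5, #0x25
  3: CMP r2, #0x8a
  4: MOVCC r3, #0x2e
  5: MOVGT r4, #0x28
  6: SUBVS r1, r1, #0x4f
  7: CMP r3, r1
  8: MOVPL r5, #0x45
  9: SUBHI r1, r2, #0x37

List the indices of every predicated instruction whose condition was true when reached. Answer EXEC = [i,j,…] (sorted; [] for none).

[0] flags=1001 → (cmp)
[1] flags=1001 PL?F → skip
[2] flags=1001 CS?F → skip
[3] flags=1001 → (cmp)
[4] flags=1001 CC?T → r3=0x2e
[5] flags=1001 GT?T → r4=0x28
[6] flags=1001 VS?T → r1=0x2f
[7] flags=1000 → (cmp)
[8] flags=1000 PL?F → skip
[9] flags=1000 HI?F → skip

EXEC = [4,5,6]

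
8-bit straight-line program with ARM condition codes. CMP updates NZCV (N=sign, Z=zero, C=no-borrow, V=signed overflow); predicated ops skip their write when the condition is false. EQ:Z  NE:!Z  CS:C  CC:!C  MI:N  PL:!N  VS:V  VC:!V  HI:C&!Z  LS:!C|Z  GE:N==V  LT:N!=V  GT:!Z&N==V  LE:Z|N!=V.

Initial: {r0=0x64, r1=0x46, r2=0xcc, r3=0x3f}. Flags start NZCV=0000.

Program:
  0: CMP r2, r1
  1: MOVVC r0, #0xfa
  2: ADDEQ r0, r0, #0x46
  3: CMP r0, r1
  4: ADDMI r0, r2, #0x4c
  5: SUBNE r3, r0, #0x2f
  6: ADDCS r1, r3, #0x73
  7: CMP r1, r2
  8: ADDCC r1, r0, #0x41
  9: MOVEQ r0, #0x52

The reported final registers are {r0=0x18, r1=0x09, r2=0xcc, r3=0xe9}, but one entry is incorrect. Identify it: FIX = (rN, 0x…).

FIX = (r1, 0x59)

0: ✓ CMP  NZCV=1010
1: ✓ MOVVC  r0←0xfa
2: · ADDEQ
3: ✓ CMP  NZCV=1010
4: ✓ ADDMI  r0←0x18
5: ✓ SUBNE  r3←0xe9
6: ✓ ADDCS  r1←0x5c
7: ✓ CMP  NZCV=1001
8: ✓ ADDCC  r1←0x59
9: · MOVEQ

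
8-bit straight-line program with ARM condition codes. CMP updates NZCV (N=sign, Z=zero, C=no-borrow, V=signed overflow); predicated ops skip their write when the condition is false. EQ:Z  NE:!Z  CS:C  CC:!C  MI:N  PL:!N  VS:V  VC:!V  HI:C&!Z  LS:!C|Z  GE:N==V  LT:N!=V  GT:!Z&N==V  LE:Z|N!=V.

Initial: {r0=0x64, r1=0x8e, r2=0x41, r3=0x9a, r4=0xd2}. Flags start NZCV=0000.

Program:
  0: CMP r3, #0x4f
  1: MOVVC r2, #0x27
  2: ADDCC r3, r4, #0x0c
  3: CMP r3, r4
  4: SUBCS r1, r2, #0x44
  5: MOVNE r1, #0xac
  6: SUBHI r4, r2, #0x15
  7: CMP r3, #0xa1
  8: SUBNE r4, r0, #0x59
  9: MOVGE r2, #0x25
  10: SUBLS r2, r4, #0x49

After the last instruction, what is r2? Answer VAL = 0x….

VAL = 0xc2

[0] flags=0011 → (cmp)
[1] flags=0011 VC?F → skip
[2] flags=0011 CC?F → skip
[3] flags=1000 → (cmp)
[4] flags=1000 CS?F → skip
[5] flags=1000 NE?T → r1=0xac
[6] flags=1000 HI?F → skip
[7] flags=1000 → (cmp)
[8] flags=1000 NE?T → r4=0x0b
[9] flags=1000 GE?F → skip
[10] flags=1000 LS?T → r2=0xc2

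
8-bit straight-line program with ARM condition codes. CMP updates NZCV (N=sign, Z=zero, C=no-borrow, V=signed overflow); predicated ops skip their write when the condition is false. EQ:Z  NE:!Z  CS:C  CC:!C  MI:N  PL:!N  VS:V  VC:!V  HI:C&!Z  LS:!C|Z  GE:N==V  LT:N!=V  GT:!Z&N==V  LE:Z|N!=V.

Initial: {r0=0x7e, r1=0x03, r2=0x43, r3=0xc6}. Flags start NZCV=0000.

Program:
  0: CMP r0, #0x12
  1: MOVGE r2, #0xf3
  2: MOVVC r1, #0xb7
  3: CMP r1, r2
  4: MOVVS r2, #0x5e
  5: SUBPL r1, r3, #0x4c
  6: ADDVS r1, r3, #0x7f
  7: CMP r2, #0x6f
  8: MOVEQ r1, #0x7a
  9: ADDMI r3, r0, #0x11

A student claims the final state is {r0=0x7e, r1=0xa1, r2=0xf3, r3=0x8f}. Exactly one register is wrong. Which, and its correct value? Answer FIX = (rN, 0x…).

0: ✓ CMP  NZCV=0010
1: ✓ MOVGE  r2←0xf3
2: ✓ MOVVC  r1←0xb7
3: ✓ CMP  NZCV=1000
4: · MOVVS
5: · SUBPL
6: · ADDVS
7: ✓ CMP  NZCV=1010
8: · MOVEQ
9: ✓ ADDMI  r3←0x8f

FIX = (r1, 0xb7)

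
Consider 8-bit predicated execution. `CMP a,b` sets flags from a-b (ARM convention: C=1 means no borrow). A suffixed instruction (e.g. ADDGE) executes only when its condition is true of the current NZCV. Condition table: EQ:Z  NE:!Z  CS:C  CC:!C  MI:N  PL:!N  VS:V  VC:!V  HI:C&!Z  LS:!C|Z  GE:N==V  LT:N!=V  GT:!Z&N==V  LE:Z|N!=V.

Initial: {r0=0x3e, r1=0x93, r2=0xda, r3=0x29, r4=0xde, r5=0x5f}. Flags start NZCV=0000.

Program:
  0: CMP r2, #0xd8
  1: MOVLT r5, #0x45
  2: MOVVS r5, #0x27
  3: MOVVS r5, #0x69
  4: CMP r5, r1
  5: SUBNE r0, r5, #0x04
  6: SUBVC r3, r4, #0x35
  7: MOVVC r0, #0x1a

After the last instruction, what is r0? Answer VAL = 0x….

VAL = 0x5b

[0] flags=0010 → (cmp)
[1] flags=0010 LT?F → skip
[2] flags=0010 VS?F → skip
[3] flags=0010 VS?F → skip
[4] flags=1001 → (cmp)
[5] flags=1001 NE?T → r0=0x5b
[6] flags=1001 VC?F → skip
[7] flags=1001 VC?F → skip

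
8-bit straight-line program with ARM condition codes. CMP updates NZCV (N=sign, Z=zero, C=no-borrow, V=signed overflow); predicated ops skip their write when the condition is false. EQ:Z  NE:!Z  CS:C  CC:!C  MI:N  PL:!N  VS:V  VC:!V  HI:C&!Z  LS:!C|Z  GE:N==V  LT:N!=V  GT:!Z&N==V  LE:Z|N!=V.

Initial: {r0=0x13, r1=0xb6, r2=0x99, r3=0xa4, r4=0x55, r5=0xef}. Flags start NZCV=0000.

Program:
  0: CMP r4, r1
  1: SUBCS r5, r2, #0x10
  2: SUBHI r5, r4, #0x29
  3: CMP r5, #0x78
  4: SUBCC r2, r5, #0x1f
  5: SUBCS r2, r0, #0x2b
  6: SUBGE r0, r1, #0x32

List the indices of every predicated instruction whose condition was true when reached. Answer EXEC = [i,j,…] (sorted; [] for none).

[0] flags=1001 → (cmp)
[1] flags=1001 CS?F → skip
[2] flags=1001 HI?F → skip
[3] flags=0011 → (cmp)
[4] flags=0011 CC?F → skip
[5] flags=0011 CS?T → r2=0xe8
[6] flags=0011 GE?F → skip

EXEC = [5]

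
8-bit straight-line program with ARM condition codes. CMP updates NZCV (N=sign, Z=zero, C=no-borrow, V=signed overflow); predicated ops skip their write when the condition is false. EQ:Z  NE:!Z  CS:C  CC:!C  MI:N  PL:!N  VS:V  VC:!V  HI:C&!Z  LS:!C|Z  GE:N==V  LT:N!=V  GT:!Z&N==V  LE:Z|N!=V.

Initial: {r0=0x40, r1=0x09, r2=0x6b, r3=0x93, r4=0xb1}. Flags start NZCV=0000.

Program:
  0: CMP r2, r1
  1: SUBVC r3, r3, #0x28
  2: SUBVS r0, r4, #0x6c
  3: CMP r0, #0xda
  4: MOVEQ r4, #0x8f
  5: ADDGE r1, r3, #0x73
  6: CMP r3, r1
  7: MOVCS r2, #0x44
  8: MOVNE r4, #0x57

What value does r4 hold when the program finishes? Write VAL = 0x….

[0] flags=0010 → (cmp)
[1] flags=0010 VC?T → r3=0x6b
[2] flags=0010 VS?F → skip
[3] flags=0000 → (cmp)
[4] flags=0000 EQ?F → skip
[5] flags=0000 GE?T → r1=0xde
[6] flags=1001 → (cmp)
[7] flags=1001 CS?F → skip
[8] flags=1001 NE?T → r4=0x57

VAL = 0x57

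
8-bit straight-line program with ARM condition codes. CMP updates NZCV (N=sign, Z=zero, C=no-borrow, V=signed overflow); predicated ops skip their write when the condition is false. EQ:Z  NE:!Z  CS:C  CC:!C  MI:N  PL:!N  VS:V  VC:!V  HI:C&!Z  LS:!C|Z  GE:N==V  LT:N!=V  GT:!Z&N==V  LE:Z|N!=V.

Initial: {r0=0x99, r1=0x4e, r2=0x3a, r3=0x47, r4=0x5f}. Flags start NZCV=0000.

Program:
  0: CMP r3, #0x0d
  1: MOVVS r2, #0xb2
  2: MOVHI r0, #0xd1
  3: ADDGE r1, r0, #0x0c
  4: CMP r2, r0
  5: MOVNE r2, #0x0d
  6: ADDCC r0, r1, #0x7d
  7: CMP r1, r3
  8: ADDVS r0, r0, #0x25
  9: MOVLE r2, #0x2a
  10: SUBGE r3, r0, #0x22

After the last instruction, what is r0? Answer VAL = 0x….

VAL = 0x5a

0: ✓ CMP  NZCV=0010
1: · MOVVS
2: ✓ MOVHI  r0←0xd1
3: ✓ ADDGE  r1←0xdd
4: ✓ CMP  NZCV=0000
5: ✓ MOVNE  r2←0x0d
6: ✓ ADDCC  r0←0x5a
7: ✓ CMP  NZCV=1010
8: · ADDVS
9: ✓ MOVLE  r2←0x2a
10: · SUBGE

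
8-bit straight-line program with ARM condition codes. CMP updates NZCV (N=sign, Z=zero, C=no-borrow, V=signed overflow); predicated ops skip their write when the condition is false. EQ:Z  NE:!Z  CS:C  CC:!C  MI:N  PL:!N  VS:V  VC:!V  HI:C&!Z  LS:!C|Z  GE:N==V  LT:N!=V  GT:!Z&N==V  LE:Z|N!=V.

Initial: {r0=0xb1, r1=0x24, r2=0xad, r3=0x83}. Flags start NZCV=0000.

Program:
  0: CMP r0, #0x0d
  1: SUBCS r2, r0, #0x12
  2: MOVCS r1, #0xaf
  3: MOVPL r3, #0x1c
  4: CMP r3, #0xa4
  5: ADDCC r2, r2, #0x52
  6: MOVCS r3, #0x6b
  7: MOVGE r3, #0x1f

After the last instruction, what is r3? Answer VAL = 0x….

0: ✓ CMP  NZCV=1010
1: ✓ SUBCS  r2←0x9f
2: ✓ MOVCS  r1←0xaf
3: · MOVPL
4: ✓ CMP  NZCV=1000
5: ✓ ADDCC  r2←0xf1
6: · MOVCS
7: · MOVGE

VAL = 0x83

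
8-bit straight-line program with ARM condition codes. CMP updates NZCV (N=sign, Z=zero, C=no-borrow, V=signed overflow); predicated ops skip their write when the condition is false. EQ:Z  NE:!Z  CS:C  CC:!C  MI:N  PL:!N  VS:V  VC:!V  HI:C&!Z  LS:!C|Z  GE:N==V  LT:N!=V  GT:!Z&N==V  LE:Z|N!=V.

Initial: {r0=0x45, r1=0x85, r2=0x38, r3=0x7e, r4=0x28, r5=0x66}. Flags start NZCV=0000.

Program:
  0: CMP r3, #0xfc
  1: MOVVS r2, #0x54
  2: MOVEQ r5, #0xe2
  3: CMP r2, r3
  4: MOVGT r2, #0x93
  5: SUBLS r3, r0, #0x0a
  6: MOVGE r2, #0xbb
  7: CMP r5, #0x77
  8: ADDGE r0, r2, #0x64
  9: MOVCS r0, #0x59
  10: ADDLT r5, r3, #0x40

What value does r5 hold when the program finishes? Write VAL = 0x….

VAL = 0x7b

[0] flags=1001 → (cmp)
[1] flags=1001 VS?T → r2=0x54
[2] flags=1001 EQ?F → skip
[3] flags=1000 → (cmp)
[4] flags=1000 GT?F → skip
[5] flags=1000 LS?T → r3=0x3b
[6] flags=1000 GE?F → skip
[7] flags=1000 → (cmp)
[8] flags=1000 GE?F → skip
[9] flags=1000 CS?F → skip
[10] flags=1000 LT?T → r5=0x7b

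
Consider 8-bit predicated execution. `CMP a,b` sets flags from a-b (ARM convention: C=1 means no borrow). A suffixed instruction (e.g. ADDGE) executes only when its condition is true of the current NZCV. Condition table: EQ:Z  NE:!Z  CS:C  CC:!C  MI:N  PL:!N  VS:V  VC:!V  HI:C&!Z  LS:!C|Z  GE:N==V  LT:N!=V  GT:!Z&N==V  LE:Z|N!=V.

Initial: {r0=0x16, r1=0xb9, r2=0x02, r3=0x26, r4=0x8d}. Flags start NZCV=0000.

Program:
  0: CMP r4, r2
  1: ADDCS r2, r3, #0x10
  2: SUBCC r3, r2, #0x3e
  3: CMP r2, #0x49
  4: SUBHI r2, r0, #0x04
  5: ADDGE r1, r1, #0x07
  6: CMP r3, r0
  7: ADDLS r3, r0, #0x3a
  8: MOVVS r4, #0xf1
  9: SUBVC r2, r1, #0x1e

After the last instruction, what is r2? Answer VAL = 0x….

[0] flags=1010 → (cmp)
[1] flags=1010 CS?T → r2=0x36
[2] flags=1010 CC?F → skip
[3] flags=1000 → (cmp)
[4] flags=1000 HI?F → skip
[5] flags=1000 GE?F → skip
[6] flags=0010 → (cmp)
[7] flags=0010 LS?F → skip
[8] flags=0010 VS?F → skip
[9] flags=0010 VC?T → r2=0x9b

VAL = 0x9b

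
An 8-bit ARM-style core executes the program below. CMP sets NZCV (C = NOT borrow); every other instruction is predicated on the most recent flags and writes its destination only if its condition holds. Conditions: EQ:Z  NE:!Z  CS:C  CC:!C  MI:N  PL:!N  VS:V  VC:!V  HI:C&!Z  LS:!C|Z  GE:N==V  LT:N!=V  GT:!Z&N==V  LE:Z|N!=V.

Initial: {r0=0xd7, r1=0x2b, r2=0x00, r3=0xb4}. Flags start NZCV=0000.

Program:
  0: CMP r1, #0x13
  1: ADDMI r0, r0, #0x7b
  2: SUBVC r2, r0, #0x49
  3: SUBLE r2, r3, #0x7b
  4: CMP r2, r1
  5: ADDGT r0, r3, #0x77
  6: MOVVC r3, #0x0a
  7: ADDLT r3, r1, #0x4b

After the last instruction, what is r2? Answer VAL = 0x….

0: ✓ CMP  NZCV=0010
1: · ADDMI
2: ✓ SUBVC  r2←0x8e
3: · SUBLE
4: ✓ CMP  NZCV=0011
5: · ADDGT
6: · MOVVC
7: ✓ ADDLT  r3←0x76

VAL = 0x8e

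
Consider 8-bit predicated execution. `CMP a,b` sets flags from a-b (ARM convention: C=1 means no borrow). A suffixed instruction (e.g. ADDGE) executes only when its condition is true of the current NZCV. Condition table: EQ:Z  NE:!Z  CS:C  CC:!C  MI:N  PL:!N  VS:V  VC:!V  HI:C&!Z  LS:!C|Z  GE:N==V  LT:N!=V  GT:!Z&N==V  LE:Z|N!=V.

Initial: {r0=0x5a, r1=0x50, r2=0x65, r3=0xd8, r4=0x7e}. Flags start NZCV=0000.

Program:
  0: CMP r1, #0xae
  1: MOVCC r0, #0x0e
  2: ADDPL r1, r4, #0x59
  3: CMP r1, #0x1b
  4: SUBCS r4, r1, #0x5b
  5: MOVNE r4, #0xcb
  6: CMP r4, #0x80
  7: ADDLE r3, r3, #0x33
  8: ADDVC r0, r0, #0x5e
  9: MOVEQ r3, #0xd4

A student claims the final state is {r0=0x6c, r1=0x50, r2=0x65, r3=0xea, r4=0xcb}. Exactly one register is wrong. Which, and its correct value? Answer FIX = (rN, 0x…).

FIX = (r3, 0xd8)

0: ✓ CMP  NZCV=1001
1: ✓ MOVCC  r0←0x0e
2: · ADDPL
3: ✓ CMP  NZCV=0010
4: ✓ SUBCS  r4←0xf5
5: ✓ MOVNE  r4←0xcb
6: ✓ CMP  NZCV=0010
7: · ADDLE
8: ✓ ADDVC  r0←0x6c
9: · MOVEQ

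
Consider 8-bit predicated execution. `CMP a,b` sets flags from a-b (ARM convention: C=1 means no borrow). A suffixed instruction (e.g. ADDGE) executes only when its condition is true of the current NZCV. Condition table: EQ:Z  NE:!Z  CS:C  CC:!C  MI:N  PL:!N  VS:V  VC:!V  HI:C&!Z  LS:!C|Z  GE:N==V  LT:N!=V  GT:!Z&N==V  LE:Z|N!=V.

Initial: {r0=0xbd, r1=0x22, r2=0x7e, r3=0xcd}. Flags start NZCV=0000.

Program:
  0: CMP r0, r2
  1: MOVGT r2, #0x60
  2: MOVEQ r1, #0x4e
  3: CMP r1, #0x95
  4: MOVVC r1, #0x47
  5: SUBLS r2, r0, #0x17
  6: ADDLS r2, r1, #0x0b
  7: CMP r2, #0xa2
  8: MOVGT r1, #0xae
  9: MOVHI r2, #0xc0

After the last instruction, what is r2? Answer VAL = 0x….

VAL = 0x2d

[0] flags=0011 → (cmp)
[1] flags=0011 GT?F → skip
[2] flags=0011 EQ?F → skip
[3] flags=1001 → (cmp)
[4] flags=1001 VC?F → skip
[5] flags=1001 LS?T → r2=0xa6
[6] flags=1001 LS?T → r2=0x2d
[7] flags=1001 → (cmp)
[8] flags=1001 GT?T → r1=0xae
[9] flags=1001 HI?F → skip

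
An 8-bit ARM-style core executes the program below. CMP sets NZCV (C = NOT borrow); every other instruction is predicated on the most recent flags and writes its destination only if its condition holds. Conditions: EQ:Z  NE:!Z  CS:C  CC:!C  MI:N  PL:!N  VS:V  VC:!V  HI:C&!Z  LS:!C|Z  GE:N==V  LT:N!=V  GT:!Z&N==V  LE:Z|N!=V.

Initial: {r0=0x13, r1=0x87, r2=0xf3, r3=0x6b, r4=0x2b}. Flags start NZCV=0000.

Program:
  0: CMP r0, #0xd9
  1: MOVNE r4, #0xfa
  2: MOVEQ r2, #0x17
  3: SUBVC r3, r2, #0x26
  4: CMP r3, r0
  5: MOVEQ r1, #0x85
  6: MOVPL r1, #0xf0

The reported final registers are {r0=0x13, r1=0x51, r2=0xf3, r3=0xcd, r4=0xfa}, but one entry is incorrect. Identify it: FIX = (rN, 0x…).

FIX = (r1, 0x87)

[0] flags=0000 → (cmp)
[1] flags=0000 NE?T → r4=0xfa
[2] flags=0000 EQ?F → skip
[3] flags=0000 VC?T → r3=0xcd
[4] flags=1010 → (cmp)
[5] flags=1010 EQ?F → skip
[6] flags=1010 PL?F → skip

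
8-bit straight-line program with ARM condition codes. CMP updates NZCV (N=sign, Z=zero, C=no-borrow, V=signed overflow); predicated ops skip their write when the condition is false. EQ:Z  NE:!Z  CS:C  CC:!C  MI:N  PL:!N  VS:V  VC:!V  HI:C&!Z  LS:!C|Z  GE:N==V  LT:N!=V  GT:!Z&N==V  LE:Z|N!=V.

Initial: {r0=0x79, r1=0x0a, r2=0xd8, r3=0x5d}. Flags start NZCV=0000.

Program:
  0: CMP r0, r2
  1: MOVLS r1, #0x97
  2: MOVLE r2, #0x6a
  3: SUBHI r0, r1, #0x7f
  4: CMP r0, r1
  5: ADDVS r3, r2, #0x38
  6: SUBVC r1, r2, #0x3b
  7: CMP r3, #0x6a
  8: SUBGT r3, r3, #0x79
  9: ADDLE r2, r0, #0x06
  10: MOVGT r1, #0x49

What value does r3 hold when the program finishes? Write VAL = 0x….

[0] flags=1001 → (cmp)
[1] flags=1001 LS?T → r1=0x97
[2] flags=1001 LE?F → skip
[3] flags=1001 HI?F → skip
[4] flags=1001 → (cmp)
[5] flags=1001 VS?T → r3=0x10
[6] flags=1001 VC?F → skip
[7] flags=1000 → (cmp)
[8] flags=1000 GT?F → skip
[9] flags=1000 LE?T → r2=0x7f
[10] flags=1000 GT?F → skip

VAL = 0x10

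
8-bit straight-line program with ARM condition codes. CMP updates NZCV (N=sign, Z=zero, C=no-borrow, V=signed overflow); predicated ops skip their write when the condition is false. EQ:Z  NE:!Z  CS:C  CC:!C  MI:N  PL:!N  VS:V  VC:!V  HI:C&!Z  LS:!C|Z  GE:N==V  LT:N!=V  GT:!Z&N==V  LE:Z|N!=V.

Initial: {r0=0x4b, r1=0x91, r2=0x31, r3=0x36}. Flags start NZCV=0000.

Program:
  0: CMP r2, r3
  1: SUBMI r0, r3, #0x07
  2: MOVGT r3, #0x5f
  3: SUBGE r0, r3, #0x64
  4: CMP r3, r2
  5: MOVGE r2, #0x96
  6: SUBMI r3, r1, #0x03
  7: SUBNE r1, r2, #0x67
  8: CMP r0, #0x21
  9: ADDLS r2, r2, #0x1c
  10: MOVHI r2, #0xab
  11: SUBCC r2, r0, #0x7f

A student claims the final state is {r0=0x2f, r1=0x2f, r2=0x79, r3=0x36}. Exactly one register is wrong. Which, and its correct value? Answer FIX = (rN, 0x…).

[0] flags=1000 → (cmp)
[1] flags=1000 MI?T → r0=0x2f
[2] flags=1000 GT?F → skip
[3] flags=1000 GE?F → skip
[4] flags=0010 → (cmp)
[5] flags=0010 GE?T → r2=0x96
[6] flags=0010 MI?F → skip
[7] flags=0010 NE?T → r1=0x2f
[8] flags=0010 → (cmp)
[9] flags=0010 LS?F → skip
[10] flags=0010 HI?T → r2=0xab
[11] flags=0010 CC?F → skip

FIX = (r2, 0xab)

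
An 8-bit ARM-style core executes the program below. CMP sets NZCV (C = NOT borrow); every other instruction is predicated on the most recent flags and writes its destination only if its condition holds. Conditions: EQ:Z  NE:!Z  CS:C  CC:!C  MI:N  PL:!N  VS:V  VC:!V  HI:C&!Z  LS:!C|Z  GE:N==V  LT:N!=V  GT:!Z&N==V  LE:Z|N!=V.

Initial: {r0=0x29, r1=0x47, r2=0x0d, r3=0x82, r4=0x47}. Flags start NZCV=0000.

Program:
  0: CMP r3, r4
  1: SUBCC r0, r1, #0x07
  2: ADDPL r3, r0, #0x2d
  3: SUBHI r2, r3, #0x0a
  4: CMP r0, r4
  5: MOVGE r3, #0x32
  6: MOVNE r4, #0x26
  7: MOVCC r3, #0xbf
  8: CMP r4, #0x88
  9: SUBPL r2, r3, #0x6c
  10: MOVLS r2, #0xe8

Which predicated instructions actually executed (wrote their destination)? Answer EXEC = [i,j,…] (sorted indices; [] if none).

[0] flags=0011 → (cmp)
[1] flags=0011 CC?F → skip
[2] flags=0011 PL?T → r3=0x56
[3] flags=0011 HI?T → r2=0x4c
[4] flags=1000 → (cmp)
[5] flags=1000 GE?F → skip
[6] flags=1000 NE?T → r4=0x26
[7] flags=1000 CC?T → r3=0xbf
[8] flags=1001 → (cmp)
[9] flags=1001 PL?F → skip
[10] flags=1001 LS?T → r2=0xe8

EXEC = [2,3,6,7,10]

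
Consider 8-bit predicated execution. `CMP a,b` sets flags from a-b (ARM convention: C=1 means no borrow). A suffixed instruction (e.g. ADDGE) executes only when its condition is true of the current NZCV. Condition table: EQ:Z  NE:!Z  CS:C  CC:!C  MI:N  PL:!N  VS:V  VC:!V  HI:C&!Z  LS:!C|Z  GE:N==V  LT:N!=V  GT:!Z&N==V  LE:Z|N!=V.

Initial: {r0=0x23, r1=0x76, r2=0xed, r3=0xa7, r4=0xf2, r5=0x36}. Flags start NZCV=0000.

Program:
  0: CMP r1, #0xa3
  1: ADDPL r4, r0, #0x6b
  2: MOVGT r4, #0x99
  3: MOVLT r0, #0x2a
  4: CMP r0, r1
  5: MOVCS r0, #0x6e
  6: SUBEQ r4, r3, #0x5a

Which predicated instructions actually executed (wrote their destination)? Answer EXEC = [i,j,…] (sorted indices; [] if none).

EXEC = [2]

[0] flags=1001 → (cmp)
[1] flags=1001 PL?F → skip
[2] flags=1001 GT?T → r4=0x99
[3] flags=1001 LT?F → skip
[4] flags=1000 → (cmp)
[5] flags=1000 CS?F → skip
[6] flags=1000 EQ?F → skip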